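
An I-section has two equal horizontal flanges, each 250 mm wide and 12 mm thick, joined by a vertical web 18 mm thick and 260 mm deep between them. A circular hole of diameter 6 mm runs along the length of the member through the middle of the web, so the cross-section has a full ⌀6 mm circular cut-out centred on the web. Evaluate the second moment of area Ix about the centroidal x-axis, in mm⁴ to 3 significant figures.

Ix ≈ 1.37 × 10⁸ mm⁴

Decompose the section into non-overlapping parts with the origin at the bottom-left of its bounding rectangle.
Bottom flange: 250 × 12, A = 3 000 mm², y = 6 mm, Ī = 36 000 mm⁴.
Web: 18 × 260, A = 4 680 mm², y = 142 mm, Ī = 26 364 000 mm⁴.
Top flange: 250 × 12, A = 3 000 mm², y = 278 mm, Ī = 36 000 mm⁴.
Hole (subtracted): ⌀6, A = 28.274 mm², y = 142 mm, Ī = 63.617 mm⁴.
By symmetry the centroid is at mid-height, ȳ = 142 mm.
Transfer each piece to the centroidal x-axis using Ī + A·d² with d = y − 142:
  bottom flange: d = -136 mm → contributes +55 524 000 mm⁴
  web: d = 0 mm → contributes +26 364 000 mm⁴
  top flange: d = 136 mm → contributes +55 524 000 mm⁴
  hole: d = 0 mm → contributes −63.617 mm⁴
Total I = 137 411 936 mm⁴.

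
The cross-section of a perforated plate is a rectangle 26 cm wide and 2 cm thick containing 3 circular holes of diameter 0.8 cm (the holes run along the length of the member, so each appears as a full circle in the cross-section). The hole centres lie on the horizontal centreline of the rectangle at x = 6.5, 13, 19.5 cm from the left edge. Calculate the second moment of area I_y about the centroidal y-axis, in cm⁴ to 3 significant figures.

Treat the section as a set of non-overlapping primitives; coordinates are from the bounding-box lower-left.
Plate: 26 × 2, A = 52 cm², x = 13 cm, Ī = 2929.3 cm⁴.
Hole 1 (subtracted): ⌀0.8, A = 0.50265 cm², x = 6.5 cm, Ī = 0.020106 cm⁴.
Hole 2 (subtracted): ⌀0.8, A = 0.50265 cm², x = 13 cm, Ī = 0.020106 cm⁴.
Hole 3 (subtracted): ⌀0.8, A = 0.50265 cm², x = 19.5 cm, Ī = 0.020106 cm⁴.
By symmetry the centroid is at mid-width, x̄ = 13 cm.
Transfer each piece to the centroidal y-axis using Ī + A·d² with d = x − 13:
  plate: d = 0 cm → contributes +2929.3 cm⁴
  hole 1: d = -6.5 cm → contributes −21.257 cm⁴
  hole 2: d = 0 cm → contributes −0.020106 cm⁴
  hole 3: d = 6.5 cm → contributes −21.257 cm⁴
Total I = 2886.8 cm⁴.

I_y ≈ 2890 cm⁴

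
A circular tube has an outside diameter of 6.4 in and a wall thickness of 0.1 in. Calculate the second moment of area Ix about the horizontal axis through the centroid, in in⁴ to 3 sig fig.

Decompose the section into non-overlapping parts with the origin at the bottom-left of its bounding rectangle.
Outer circle: ⌀6.4, A = 32.17 in², y = 3.2 in, Ī = 82.355 in⁴.
Bore (subtracted): ⌀6.2, A = 30.191 in², y = 3.2 in, Ī = 72.533 in⁴.
By symmetry the centroid is at mid-height, ȳ = 3.2 in.
All pieces are centred on the horizontal axis through the centroid, so I = ΣĪ (holes subtracted) = 9.8218 in⁴.

Ix ≈ 9.82 in⁴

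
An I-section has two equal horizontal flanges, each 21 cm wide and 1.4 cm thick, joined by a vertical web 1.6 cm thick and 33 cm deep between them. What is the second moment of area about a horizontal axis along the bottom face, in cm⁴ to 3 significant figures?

Decompose the section into non-overlapping parts with the origin at the bottom-left of its bounding rectangle.
Bottom flange: 21 × 1.4, A = 29.4 cm², y = 0.7 cm, Ī = 4.802 cm⁴.
Web: 1.6 × 33, A = 52.8 cm², y = 17.9 cm, Ī = 4791.6 cm⁴.
Top flange: 21 × 1.4, A = 29.4 cm², y = 35.1 cm, Ī = 4.802 cm⁴.
Transfer each piece to a horizontal axis along the bottom face using Ī + A·d² with d = y − 0:
  bottom flange: d = 0.7 cm → contributes +19.208 cm⁴
  web: d = 17.9 cm → contributes +21 709 cm⁴
  top flange: d = 35.1 cm → contributes +36 226 cm⁴
Total I = 57 954 cm⁴.

I_base ≈ 5.80 × 10⁴ cm⁴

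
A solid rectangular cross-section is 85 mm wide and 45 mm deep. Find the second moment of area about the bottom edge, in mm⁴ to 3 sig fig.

The section: 85 × 45, A = 3 825 mm², y = 22.5 mm, Ī = 645 469 mm⁴.
Transfer it to the bottom edge using Ī + A·d² with d = y − 0:
  the section: d = 22.5 mm → contributes +2 581 875 mm⁴
Total I = 2 581 875 mm⁴.

I_base ≈ 2.58 × 10⁶ mm⁴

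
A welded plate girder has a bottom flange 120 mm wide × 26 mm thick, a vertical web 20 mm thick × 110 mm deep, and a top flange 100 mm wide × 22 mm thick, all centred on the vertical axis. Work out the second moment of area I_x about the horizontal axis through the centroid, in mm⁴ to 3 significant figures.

Decompose the section into non-overlapping parts with the origin at the bottom-left of its bounding rectangle.
Bottom plate: 120 × 26, A = 3 120 mm², y = 13 mm, Ī = 175 760 mm⁴.
Web plate: 20 × 110, A = 2 200 mm², y = 81 mm, Ī = 2 218 333 mm⁴.
Top plate: 100 × 22, A = 2 200 mm², y = 147 mm, Ī = 88 733 mm⁴.
Centroid: ȳ = ΣA·y / ΣA = 72.096 mm.
Transfer each piece to the horizontal axis through the centroid using Ī + A·d² with d = y − 72.096:
  bottom plate: d = -59.096 mm → contributes +11 071 758 mm⁴
  web plate: d = 8.9043 mm → contributes +2 392 762 mm⁴
  top plate: d = 74.904 mm → contributes +12 432 158 mm⁴
Total I = 25 896 678 mm⁴.

I_x ≈ 2.59 × 10⁷ mm⁴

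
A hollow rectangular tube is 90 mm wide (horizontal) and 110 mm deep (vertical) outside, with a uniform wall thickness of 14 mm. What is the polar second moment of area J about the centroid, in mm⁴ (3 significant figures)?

Break the section into simple shapes (no overlaps), measuring from the bottom-left corner of the bounding box.
Outer rectangle: 90 × 110, A = 9 900 mm², y = 55 mm, Ī = 9 982 500 mm⁴.
Inner void (subtracted): 62 × 82, A = 5 084 mm², y = 55 mm, Ī = 2 848 735 mm⁴.
By symmetry the centroid is at mid-height, ȳ = 55 mm.
All pieces are centred on the centroidal x-axis, so I = ΣĪ (holes subtracted) = 7 133 765 mm⁴.
Repeating about the centroidal y-axis gives I_y = 5 053 925 mm⁴.
Polar second moment: J = I_x + I_y = 12 187 691 mm⁴.

J ≈ 1.22 × 10⁷ mm⁴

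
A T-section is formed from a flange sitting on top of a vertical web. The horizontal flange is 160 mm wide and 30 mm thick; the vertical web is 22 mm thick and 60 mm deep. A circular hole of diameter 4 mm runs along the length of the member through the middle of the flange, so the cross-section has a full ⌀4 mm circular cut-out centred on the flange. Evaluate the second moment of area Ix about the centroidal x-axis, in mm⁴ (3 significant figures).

Ix ≈ 2.85 × 10⁶ mm⁴

Split into non-overlapping primitives; take the origin at the lower-left of the bounding box.
Flange: 160 × 30, A = 4 800 mm², y = 75 mm, Ī = 360 000 mm⁴.
Web: 22 × 60, A = 1 320 mm², y = 30 mm, Ī = 396 000 mm⁴.
Hole (subtracted): ⌀4, A = 12.566 mm², y = 75 mm, Ī = 12.566 mm⁴.
Centroid: ȳ = ΣA·y / ΣA = 65.274 mm.
Transfer each piece to the centroidal x-axis using Ī + A·d² with d = y − 65.274:
  flange: d = 9.7259 mm → contributes +814 043 mm⁴
  web: d = -35.274 mm → contributes +2 038 430 mm⁴
  hole: d = 9.7259 mm → contributes −1201.2 mm⁴
Total I = 2 851 272 mm⁴.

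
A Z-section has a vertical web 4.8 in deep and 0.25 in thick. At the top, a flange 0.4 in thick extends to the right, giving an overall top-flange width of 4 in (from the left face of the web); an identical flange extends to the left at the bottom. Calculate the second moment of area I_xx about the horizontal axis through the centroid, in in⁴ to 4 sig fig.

I_xx ≈ 16.86 in⁴

Treat the section as a set of non-overlapping primitives; coordinates are from the bounding-box lower-left.
Web: 0.25 × 4.8, A = 1.2 in², y = 2.4 in, Ī = 2.304 in⁴.
Top flange (beyond web): 3.75 × 0.4, A = 1.5 in², y = 4.6 in, Ī = 0.02 in⁴.
Bottom flange (beyond web): 3.75 × 0.4, A = 1.5 in², y = 0.2 in, Ī = 0.02 in⁴.
Centroid: ȳ = ΣA·y / ΣA = 2.4 in.
Transfer each piece to the horizontal axis through the centroid using Ī + A·d² with d = y − 2.4:
  web: d = 0 in → contributes +2.304 in⁴
  top flange (beyond web): d = 2.2 in → contributes +7.28 in⁴
  bottom flange (beyond web): d = -2.2 in → contributes +7.28 in⁴
Total I = 16.864 in⁴.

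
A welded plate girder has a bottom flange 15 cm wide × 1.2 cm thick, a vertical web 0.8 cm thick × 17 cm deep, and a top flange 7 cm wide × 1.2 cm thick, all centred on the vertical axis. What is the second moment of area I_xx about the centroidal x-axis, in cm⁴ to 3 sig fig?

Treat the section as a set of non-overlapping primitives; coordinates are from the bounding-box lower-left.
Bottom plate: 15 × 1.2, A = 18 cm², y = 0.6 cm, Ī = 2.16 cm⁴.
Web plate: 0.8 × 17, A = 13.6 cm², y = 9.7 cm, Ī = 327.53 cm⁴.
Top plate: 7 × 1.2, A = 8.4 cm², y = 18.8 cm, Ī = 1.008 cm⁴.
Centroid: ȳ = ΣA·y / ΣA = 7.516 cm.
Transfer each piece to the centroidal x-axis using Ī + A·d² with d = y − 7.516:
  bottom plate: d = -6.916 cm → contributes +863.12 cm⁴
  web plate: d = 2.184 cm → contributes +392.4 cm⁴
  top plate: d = 11.284 cm → contributes +1070.6 cm⁴
Total I = 2326.1 cm⁴.

I_xx ≈ 2330 cm⁴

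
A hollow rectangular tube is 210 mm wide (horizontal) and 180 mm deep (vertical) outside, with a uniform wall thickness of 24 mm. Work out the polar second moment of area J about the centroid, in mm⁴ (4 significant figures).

J ≈ 1.632 × 10⁸ mm⁴

Split into non-overlapping primitives; take the origin at the lower-left of the bounding box.
Outer rectangle: 210 × 180, A = 37 800 mm², y = 90 mm, Ī = 102 060 000 mm⁴.
Inner void (subtracted): 162 × 132, A = 21 384 mm², y = 90 mm, Ī = 31 049 568 mm⁴.
By symmetry the centroid is at mid-height, ȳ = 90 mm.
All pieces are centred on the centroidal x-axis, so I = ΣĪ (holes subtracted) = 71 010 432 mm⁴.
Repeating about the centroidal y-axis gives I_y = 92 148 192 mm⁴.
Polar second moment: J = I_x + I_y = 163 158 624 mm⁴.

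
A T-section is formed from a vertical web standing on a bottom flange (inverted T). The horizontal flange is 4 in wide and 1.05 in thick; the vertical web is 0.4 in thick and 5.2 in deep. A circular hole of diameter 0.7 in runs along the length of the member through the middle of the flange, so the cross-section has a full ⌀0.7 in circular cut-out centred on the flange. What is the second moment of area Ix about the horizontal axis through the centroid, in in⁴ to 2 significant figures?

Ix ≈ 18 in⁴

Treat the section as a set of non-overlapping primitives; coordinates are from the bounding-box lower-left.
Flange: 4 × 1.05, A = 4.2 in², y = 0.525 in, Ī = 0.3859 in⁴.
Web: 0.4 × 5.2, A = 2.08 in², y = 3.65 in, Ī = 4.687 in⁴.
Hole (subtracted): ⌀0.7, A = 0.3848 in², y = 0.525 in, Ī = 0.01179 in⁴.
Centroid: ȳ = ΣA·y / ΣA = 1.628 in.
Transfer each piece to the horizontal axis through the centroid using Ī + A·d² with d = y − 1.628:
  flange: d = -1.103 in → contributes +5.492 in⁴
  web: d = 2.022 in → contributes +13.19 in⁴
  hole: d = -1.103 in → contributes −0.4797 in⁴
Total I = 18.21 in⁴.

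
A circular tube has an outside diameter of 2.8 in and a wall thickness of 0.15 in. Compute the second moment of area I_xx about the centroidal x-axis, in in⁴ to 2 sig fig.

I_xx ≈ 1.1 in⁴

Treat the section as a set of non-overlapping primitives; coordinates are from the bounding-box lower-left.
Outer circle: ⌀2.8, A = 6.158 in², y = 1.4 in, Ī = 3.017 in⁴.
Bore (subtracted): ⌀2.5, A = 4.909 in², y = 1.4 in, Ī = 1.917 in⁴.
By symmetry the centroid is at mid-height, ȳ = 1.4 in.
All pieces are centred on the centroidal x-axis, so I = ΣĪ (holes subtracted) = 1.1 in⁴.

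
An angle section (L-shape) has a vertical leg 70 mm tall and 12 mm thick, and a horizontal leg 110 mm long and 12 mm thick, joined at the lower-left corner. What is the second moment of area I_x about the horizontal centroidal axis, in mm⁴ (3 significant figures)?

Break the section into simple shapes (no overlaps), measuring from the bottom-left corner of the bounding box.
Vertical leg: 12 × 70, A = 840 mm², y = 35 mm, Ī = 343 000 mm⁴.
Horizontal leg (remainder): 98 × 12, A = 1 176 mm², y = 6 mm, Ī = 14 112 mm⁴.
Centroid: ȳ = ΣA·y / ΣA = 18.083 mm.
Transfer each piece to the horizontal centroidal axis using Ī + A·d² with d = y − 18.083:
  vertical leg: d = 16.917 mm → contributes +583 386 mm⁴
  horizontal leg (remainder): d = -12.083 mm → contributes +185 816 mm⁴
Total I = 769 202 mm⁴.

I_x ≈ 7.69 × 10⁵ mm⁴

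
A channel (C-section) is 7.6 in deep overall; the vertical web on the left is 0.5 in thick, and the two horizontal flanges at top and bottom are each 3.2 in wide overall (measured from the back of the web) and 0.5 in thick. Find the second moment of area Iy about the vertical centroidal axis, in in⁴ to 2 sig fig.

Split into non-overlapping primitives; take the origin at the lower-left of the bounding box.
Web: 0.5 × 7.6, A = 3.8 in², x = 0.25 in, Ī = 0.07917 in⁴.
Top flange (beyond web): 2.7 × 0.5, A = 1.35 in², x = 1.85 in, Ī = 0.8201 in⁴.
Bottom flange (beyond web): 2.7 × 0.5, A = 1.35 in², x = 1.85 in, Ī = 0.8201 in⁴.
Centroid: x̄ = ΣA·x / ΣA = 0.9146 in.
Transfer each piece to the vertical centroidal axis using Ī + A·d² with d = x − 0.9146:
  web: d = -0.6646 in → contributes +1.758 in⁴
  top flange (beyond web): d = 0.9354 in → contributes +2.001 in⁴
  bottom flange (beyond web): d = 0.9354 in → contributes +2.001 in⁴
Total I = 5.76 in⁴.

Iy ≈ 5.8 in⁴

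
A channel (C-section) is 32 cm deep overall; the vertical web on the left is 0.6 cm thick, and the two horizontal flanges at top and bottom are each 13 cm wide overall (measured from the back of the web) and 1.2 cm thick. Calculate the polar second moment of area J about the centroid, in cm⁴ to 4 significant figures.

Split into non-overlapping primitives; take the origin at the lower-left of the bounding box.
Web: 0.6 × 32, A = 19.2 cm², y = 16 cm, Ī = 1638.4 cm⁴.
Top flange (beyond web): 12.4 × 1.2, A = 14.88 cm², y = 31.4 cm, Ī = 1.7856 cm⁴.
Bottom flange (beyond web): 12.4 × 1.2, A = 14.88 cm², y = 0.6 cm, Ī = 1.7856 cm⁴.
By symmetry the centroid is at mid-height, ȳ = 16 cm.
Transfer each piece to the centroidal x-axis using Ī + A·d² with d = y − 16:
  web: d = 0 cm → contributes +1638.4 cm⁴
  top flange (beyond web): d = 15.4 cm → contributes +3530.73 cm⁴
  bottom flange (beyond web): d = -15.4 cm → contributes +3530.73 cm⁴
Total I = 8699.85 cm⁴.
For the y-axis: x̄ = 4.25098 cm.
Repeating about the centroidal y-axis gives I_y = 874.983 cm⁴.
Polar second moment: J = I_x + I_y = 9574.84 cm⁴.

J ≈ 9575 cm⁴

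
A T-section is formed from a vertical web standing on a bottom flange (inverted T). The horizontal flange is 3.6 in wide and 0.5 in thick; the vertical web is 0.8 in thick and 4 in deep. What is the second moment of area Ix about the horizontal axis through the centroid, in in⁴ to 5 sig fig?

Ix ≈ 10.136 in⁴

Break the section into simple shapes (no overlaps), measuring from the bottom-left corner of the bounding box.
Flange: 3.6 × 0.5, A = 1.8 in², y = 0.25 in, Ī = 0.0375 in⁴.
Web: 0.8 × 4, A = 3.2 in², y = 2.5 in, Ī = 4.266667 in⁴.
Centroid: ȳ = ΣA·y / ΣA = 1.69 in.
Transfer each piece to the horizontal axis through the centroid using Ī + A·d² with d = y − 1.69:
  flange: d = -1.44 in → contributes +3.76998 in⁴
  web: d = 0.81 in → contributes +6.366187 in⁴
Total I = 10.13617 in⁴.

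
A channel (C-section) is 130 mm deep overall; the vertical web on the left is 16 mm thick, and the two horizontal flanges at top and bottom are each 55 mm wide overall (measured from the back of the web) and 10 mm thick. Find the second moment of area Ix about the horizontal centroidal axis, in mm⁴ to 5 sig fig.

Ix ≈ 5.7438 × 10⁶ mm⁴

Treat the section as a set of non-overlapping primitives; coordinates are from the bounding-box lower-left.
Web: 16 × 130, A = 2 080 mm², y = 65 mm, Ī = 2 929 333 mm⁴.
Top flange (beyond web): 39 × 10, A = 390 mm², y = 125 mm, Ī = 3 250 mm⁴.
Bottom flange (beyond web): 39 × 10, A = 390 mm², y = 5 mm, Ī = 3 250 mm⁴.
By symmetry the centroid is at mid-height, ȳ = 65 mm.
Transfer each piece to the horizontal centroidal axis using Ī + A·d² with d = y − 65:
  web: d = 0 mm → contributes +2 929 333 mm⁴
  top flange (beyond web): d = 60 mm → contributes +1 407 250 mm⁴
  bottom flange (beyond web): d = -60 mm → contributes +1 407 250 mm⁴
Total I = 5 743 833 mm⁴.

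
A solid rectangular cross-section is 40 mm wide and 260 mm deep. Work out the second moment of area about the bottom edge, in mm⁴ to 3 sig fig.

The section: 40 × 260, A = 10 400 mm², y = 130 mm, Ī = 58 586 667 mm⁴.
Transfer it to the bottom edge using Ī + A·d² with d = y − 0:
  the section: d = 130 mm → contributes +234 346 667 mm⁴
Total I = 234 346 667 mm⁴.

I_base ≈ 2.34 × 10⁸ mm⁴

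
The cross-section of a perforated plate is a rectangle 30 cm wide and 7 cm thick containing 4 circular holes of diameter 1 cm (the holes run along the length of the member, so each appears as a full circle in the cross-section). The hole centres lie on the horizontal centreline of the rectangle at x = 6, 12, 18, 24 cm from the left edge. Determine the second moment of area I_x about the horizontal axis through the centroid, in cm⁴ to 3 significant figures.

Decompose the section into non-overlapping parts with the origin at the bottom-left of its bounding rectangle.
Plate: 30 × 7, A = 210 cm², y = 3.5 cm, Ī = 857.5 cm⁴.
Hole 1 (subtracted): ⌀1, A = 0.7854 cm², y = 3.5 cm, Ī = 0.049087 cm⁴.
Hole 2 (subtracted): ⌀1, A = 0.7854 cm², y = 3.5 cm, Ī = 0.049087 cm⁴.
Hole 3 (subtracted): ⌀1, A = 0.7854 cm², y = 3.5 cm, Ī = 0.049087 cm⁴.
Hole 4 (subtracted): ⌀1, A = 0.7854 cm², y = 3.5 cm, Ī = 0.049087 cm⁴.
By symmetry the centroid is at mid-height, ȳ = 3.5 cm.
All pieces are centred on the horizontal axis through the centroid, so I = ΣĪ (holes subtracted) = 857.3 cm⁴.

I_x ≈ 857 cm⁴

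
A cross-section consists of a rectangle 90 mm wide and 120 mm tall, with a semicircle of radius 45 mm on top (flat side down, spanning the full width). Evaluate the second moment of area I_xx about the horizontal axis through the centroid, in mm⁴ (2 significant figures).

Decompose the section into non-overlapping parts with the origin at the bottom-left of its bounding rectangle.
Rectangular body: 90 × 120, A = 10 800 mm², y = 60 mm, Ī = 12 960 000 mm⁴.
Semicircular cap: semicircle r = 45, A = 3 181 mm², y = 139.1 mm, Ī = 450 072 mm⁴.
Centroid: ȳ = ΣA·y / ΣA = 78 mm.
Transfer each piece to the horizontal axis through the centroid using Ī + A·d² with d = y − 78:
  rectangular body: d = -18 mm → contributes +16 457 705 mm⁴
  semicircular cap: d = 61.1 mm → contributes +12 325 848 mm⁴
Total I = 28 783 553 mm⁴.

I_xx ≈ 2.9 × 10⁷ mm⁴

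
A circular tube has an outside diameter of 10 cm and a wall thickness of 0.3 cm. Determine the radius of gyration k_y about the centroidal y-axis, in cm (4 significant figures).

Break the section into simple shapes (no overlaps), measuring from the bottom-left corner of the bounding box.
Outer circle: ⌀10, A = 78.5398 cm², x = 5 cm, Ī = 490.874 cm⁴.
Bore (subtracted): ⌀9.4, A = 69.3978 cm², x = 5 cm, Ī = 383.249 cm⁴.
By symmetry the centroid is at mid-width, x̄ = 5 cm.
All pieces are centred on the centroidal y-axis, so I = ΣĪ (holes subtracted) = 107.625 cm⁴.
Radius of gyration: k = √(I/A) = √(107.625 / 9.14203) = 3.43111 cm.

k_y ≈ 3.431 cm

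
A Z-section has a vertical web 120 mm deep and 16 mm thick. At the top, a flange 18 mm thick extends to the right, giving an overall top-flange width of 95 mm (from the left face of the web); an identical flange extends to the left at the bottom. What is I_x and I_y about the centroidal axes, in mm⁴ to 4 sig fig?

I_x ≈ 9.778 × 10⁶ mm⁴, I_y ≈ 7.937 × 10⁶ mm⁴

Split into non-overlapping primitives; take the origin at the lower-left of the bounding box.
Web: 16 × 120, A = 1 920 mm², y = 60 mm, Ī = 2 304 000 mm⁴.
Top flange (beyond web): 79 × 18, A = 1 422 mm², y = 111 mm, Ī = 38 394 mm⁴.
Bottom flange (beyond web): 79 × 18, A = 1 422 mm², y = 9 mm, Ī = 38 394 mm⁴.
Centroid: ȳ = ΣA·y / ΣA = 60 mm.
Transfer each piece to the centroidal x-axis using Ī + A·d² with d = y − 60:
  web: d = 0 mm → contributes +2 304 000 mm⁴
  top flange (beyond web): d = 51 mm → contributes +3 737 016 mm⁴
  bottom flange (beyond web): d = -51 mm → contributes +3 737 016 mm⁴
Total I = 9 778 032 mm⁴.
For the y-axis: x̄ = 87 mm.
Repeating about the centroidal y-axis gives I_y = 7 936 852 mm⁴.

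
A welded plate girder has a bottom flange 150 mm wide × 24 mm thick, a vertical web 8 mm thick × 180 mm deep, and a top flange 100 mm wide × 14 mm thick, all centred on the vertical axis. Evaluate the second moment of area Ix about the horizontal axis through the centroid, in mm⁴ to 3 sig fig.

Break the section into simple shapes (no overlaps), measuring from the bottom-left corner of the bounding box.
Bottom plate: 150 × 24, A = 3 600 mm², y = 12 mm, Ī = 172 800 mm⁴.
Web plate: 8 × 180, A = 1 440 mm², y = 114 mm, Ī = 3 888 000 mm⁴.
Top plate: 100 × 14, A = 1 400 mm², y = 211 mm, Ī = 22 867 mm⁴.
Centroid: ȳ = ΣA·y / ΣA = 78.068 mm.
Transfer each piece to the horizontal axis through the centroid using Ī + A·d² with d = y − 78.068:
  bottom plate: d = -66.068 mm → contributes +15 886 884 mm⁴
  web plate: d = 35.932 mm → contributes +5 747 163 mm⁴
  top plate: d = 132.93 mm → contributes +24 762 030 mm⁴
Total I = 46 396 077 mm⁴.

Ix ≈ 4.64 × 10⁷ mm⁴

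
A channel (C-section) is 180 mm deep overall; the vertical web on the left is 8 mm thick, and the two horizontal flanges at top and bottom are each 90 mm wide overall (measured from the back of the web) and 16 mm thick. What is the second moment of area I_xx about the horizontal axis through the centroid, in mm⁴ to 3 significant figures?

I_xx ≈ 2.16 × 10⁷ mm⁴

Split into non-overlapping primitives; take the origin at the lower-left of the bounding box.
Web: 8 × 180, A = 1 440 mm², y = 90 mm, Ī = 3 888 000 mm⁴.
Top flange (beyond web): 82 × 16, A = 1 312 mm², y = 172 mm, Ī = 27 989 mm⁴.
Bottom flange (beyond web): 82 × 16, A = 1 312 mm², y = 8 mm, Ī = 27 989 mm⁴.
By symmetry the centroid is at mid-height, ȳ = 90 mm.
Transfer each piece to the horizontal axis through the centroid using Ī + A·d² with d = y − 90:
  web: d = 0 mm → contributes +3 888 000 mm⁴
  top flange (beyond web): d = 82 mm → contributes +8 849 877 mm⁴
  bottom flange (beyond web): d = -82 mm → contributes +8 849 877 mm⁴
Total I = 21 587 755 mm⁴.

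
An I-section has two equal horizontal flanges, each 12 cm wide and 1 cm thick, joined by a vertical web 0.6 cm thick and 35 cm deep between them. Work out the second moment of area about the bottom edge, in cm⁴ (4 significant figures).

Decompose the section into non-overlapping parts with the origin at the bottom-left of its bounding rectangle.
Bottom flange: 12 × 1, A = 12 cm², y = 0.5 cm, Ī = 1 cm⁴.
Web: 0.6 × 35, A = 21 cm², y = 18.5 cm, Ī = 2143.75 cm⁴.
Top flange: 12 × 1, A = 12 cm², y = 36.5 cm, Ī = 1 cm⁴.
Transfer each piece to the bottom edge using Ī + A·d² with d = y − 0:
  bottom flange: d = 0.5 cm → contributes +4 cm⁴
  web: d = 18.5 cm → contributes +9 331 cm⁴
  top flange: d = 36.5 cm → contributes +15 988 cm⁴
Total I = 25 323 cm⁴.

I_base ≈ 2.532 × 10⁴ cm⁴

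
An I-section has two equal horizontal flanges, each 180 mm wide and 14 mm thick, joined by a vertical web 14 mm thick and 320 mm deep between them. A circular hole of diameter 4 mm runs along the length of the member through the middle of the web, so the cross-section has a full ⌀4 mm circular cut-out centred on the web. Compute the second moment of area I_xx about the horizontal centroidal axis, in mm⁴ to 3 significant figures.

Decompose the section into non-overlapping parts with the origin at the bottom-left of its bounding rectangle.
Bottom flange: 180 × 14, A = 2 520 mm², y = 7 mm, Ī = 41 160 mm⁴.
Web: 14 × 320, A = 4 480 mm², y = 174 mm, Ī = 38 229 333 mm⁴.
Top flange: 180 × 14, A = 2 520 mm², y = 341 mm, Ī = 41 160 mm⁴.
Hole (subtracted): ⌀4, A = 12.566 mm², y = 174 mm, Ī = 12.566 mm⁴.
By symmetry the centroid is at mid-height, ȳ = 174 mm.
Transfer each piece to the horizontal centroidal axis using Ī + A·d² with d = y − 174:
  bottom flange: d = -167 mm → contributes +70 321 440 mm⁴
  web: d = 0 mm → contributes +38 229 333 mm⁴
  top flange: d = 167 mm → contributes +70 321 440 mm⁴
  hole: d = 0 mm → contributes −12.566 mm⁴
Total I = 178 872 201 mm⁴.

I_xx ≈ 1.79 × 10⁸ mm⁴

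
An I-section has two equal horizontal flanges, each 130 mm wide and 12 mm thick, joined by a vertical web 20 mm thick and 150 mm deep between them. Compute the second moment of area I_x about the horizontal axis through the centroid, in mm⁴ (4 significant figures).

I_x ≈ 2.613 × 10⁷ mm⁴

Split into non-overlapping primitives; take the origin at the lower-left of the bounding box.
Bottom flange: 130 × 12, A = 1 560 mm², y = 6 mm, Ī = 18 720 mm⁴.
Web: 20 × 150, A = 3 000 mm², y = 87 mm, Ī = 5 625 000 mm⁴.
Top flange: 130 × 12, A = 1 560 mm², y = 168 mm, Ī = 18 720 mm⁴.
By symmetry the centroid is at mid-height, ȳ = 87 mm.
Transfer each piece to the horizontal axis through the centroid using Ī + A·d² with d = y − 87:
  bottom flange: d = -81 mm → contributes +10 253 880 mm⁴
  web: d = 0 mm → contributes +5 625 000 mm⁴
  top flange: d = 81 mm → contributes +10 253 880 mm⁴
Total I = 26 132 760 mm⁴.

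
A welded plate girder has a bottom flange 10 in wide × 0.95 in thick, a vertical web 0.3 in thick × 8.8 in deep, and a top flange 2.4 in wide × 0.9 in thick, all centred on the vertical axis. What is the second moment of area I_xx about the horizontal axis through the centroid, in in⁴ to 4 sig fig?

I_xx ≈ 204.7 in⁴

Treat the section as a set of non-overlapping primitives; coordinates are from the bounding-box lower-left.
Bottom plate: 10 × 0.95, A = 9.5 in², y = 0.475 in, Ī = 0.714479 in⁴.
Web plate: 0.3 × 8.8, A = 2.64 in², y = 5.35 in, Ī = 17.0368 in⁴.
Top plate: 2.4 × 0.9, A = 2.16 in², y = 10.2 in, Ī = 0.1458 in⁴.
Centroid: ȳ = ΣA·y / ΣA = 2.84395 in.
Transfer each piece to the horizontal axis through the centroid using Ī + A·d² with d = y − 2.84395:
  bottom plate: d = -2.36895 in → contributes +54.0278 in⁴
  web plate: d = 2.50605 in → contributes +33.6167 in⁴
  top plate: d = 7.35605 in → contributes +117.027 in⁴
Total I = 204.671 in⁴.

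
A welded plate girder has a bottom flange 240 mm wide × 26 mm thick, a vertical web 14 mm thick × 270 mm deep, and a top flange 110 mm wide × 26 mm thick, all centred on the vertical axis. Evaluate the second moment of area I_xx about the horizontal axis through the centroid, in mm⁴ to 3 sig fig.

I_xx ≈ 2.03 × 10⁸ mm⁴

Break the section into simple shapes (no overlaps), measuring from the bottom-left corner of the bounding box.
Bottom plate: 240 × 26, A = 6 240 mm², y = 13 mm, Ī = 351 520 mm⁴.
Web plate: 14 × 270, A = 3 780 mm², y = 161 mm, Ī = 22 963 500 mm⁴.
Top plate: 110 × 26, A = 2 860 mm², y = 309 mm, Ī = 161 113 mm⁴.
Centroid: ȳ = ΣA·y / ΣA = 122.16 mm.
Transfer each piece to the horizontal axis through the centroid using Ī + A·d² with d = y − 122.16:
  bottom plate: d = -109.16 mm → contributes +74 708 802 mm⁴
  web plate: d = 38.839 mm → contributes +28 665 365 mm⁴
  top plate: d = 186.84 mm → contributes +99 999 791 mm⁴
Total I = 203 373 957 mm⁴.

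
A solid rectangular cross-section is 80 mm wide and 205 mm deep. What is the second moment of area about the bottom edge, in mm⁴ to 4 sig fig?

I_base ≈ 2.297 × 10⁸ mm⁴

The section: 80 × 205, A = 16 400 mm², y = 102.5 mm, Ī = 57 434 167 mm⁴.
Transfer it to the bottom edge using Ī + A·d² with d = y − 0:
  the section: d = 102.5 mm → contributes +229 736 667 mm⁴
Total I = 229 736 667 mm⁴.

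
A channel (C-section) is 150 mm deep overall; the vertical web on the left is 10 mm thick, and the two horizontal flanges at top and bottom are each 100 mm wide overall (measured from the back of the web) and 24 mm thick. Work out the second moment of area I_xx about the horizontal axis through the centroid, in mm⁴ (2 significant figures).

I_xx ≈ 2.0 × 10⁷ mm⁴

Decompose the section into non-overlapping parts with the origin at the bottom-left of its bounding rectangle.
Web: 10 × 150, A = 1 500 mm², y = 75 mm, Ī = 2 812 500 mm⁴.
Top flange (beyond web): 90 × 24, A = 2 160 mm², y = 138 mm, Ī = 103 680 mm⁴.
Bottom flange (beyond web): 90 × 24, A = 2 160 mm², y = 12 mm, Ī = 103 680 mm⁴.
By symmetry the centroid is at mid-height, ȳ = 75 mm.
Transfer each piece to the horizontal axis through the centroid using Ī + A·d² with d = y − 75:
  web: d = 0 mm → contributes +2 812 500 mm⁴
  top flange (beyond web): d = 63 mm → contributes +8 676 720 mm⁴
  bottom flange (beyond web): d = -63 mm → contributes +8 676 720 mm⁴
Total I = 20 165 940 mm⁴.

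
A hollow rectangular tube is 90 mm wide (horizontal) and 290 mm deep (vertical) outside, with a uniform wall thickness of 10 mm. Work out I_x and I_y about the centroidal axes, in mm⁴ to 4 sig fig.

I_x ≈ 6.810 × 10⁷ mm⁴, I_y ≈ 9.900 × 10⁶ mm⁴

Treat the section as a set of non-overlapping primitives; coordinates are from the bounding-box lower-left.
Outer rectangle: 90 × 290, A = 26 100 mm², y = 145 mm, Ī = 182 917 500 mm⁴.
Inner void (subtracted): 70 × 270, A = 18 900 mm², y = 145 mm, Ī = 114 817 500 mm⁴.
By symmetry the centroid is at mid-height, ȳ = 145 mm.
All pieces are centred on the centroidal x-axis, so I = ΣĪ (holes subtracted) = 68 100 000 mm⁴.
Repeating about the centroidal y-axis gives I_y = 9 900 000 mm⁴.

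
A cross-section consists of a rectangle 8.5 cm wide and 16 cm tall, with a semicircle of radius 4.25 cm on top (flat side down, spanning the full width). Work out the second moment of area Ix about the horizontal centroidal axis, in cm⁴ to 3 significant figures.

Ix ≈ 5190 cm⁴

Decompose the section into non-overlapping parts with the origin at the bottom-left of its bounding rectangle.
Rectangular body: 8.5 × 16, A = 136 cm², y = 8 cm, Ī = 2901.3 cm⁴.
Semicircular cap: semicircle r = 4.25, A = 28.373 cm², y = 17.804 cm, Ī = 35.809 cm⁴.
Centroid: ȳ = ΣA·y / ΣA = 9.6922 cm.
Transfer each piece to the horizontal centroidal axis using Ī + A·d² with d = y − 9.6922:
  rectangular body: d = -1.6922 cm → contributes +3290.8 cm⁴
  semicircular cap: d = 8.1115 cm → contributes +1902.6 cm⁴
Total I = 5193.4 cm⁴.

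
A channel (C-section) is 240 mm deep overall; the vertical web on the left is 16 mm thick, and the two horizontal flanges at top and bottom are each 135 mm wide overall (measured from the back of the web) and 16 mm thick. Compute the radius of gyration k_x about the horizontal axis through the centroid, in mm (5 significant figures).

Break the section into simple shapes (no overlaps), measuring from the bottom-left corner of the bounding box.
Web: 16 × 240, A = 3 840 mm², y = 120 mm, Ī = 18 432 000 mm⁴.
Top flange (beyond web): 119 × 16, A = 1 904 mm², y = 232 mm, Ī = 40618.67 mm⁴.
Bottom flange (beyond web): 119 × 16, A = 1 904 mm², y = 8 mm, Ī = 40618.67 mm⁴.
By symmetry the centroid is at mid-height, ȳ = 120 mm.
Transfer each piece to the horizontal axis through the centroid using Ī + A·d² with d = y − 120:
  web: d = 0 mm → contributes +18 432 000 mm⁴
  top flange (beyond web): d = 112 mm → contributes +23 924 395 mm⁴
  bottom flange (beyond web): d = -112 mm → contributes +23 924 395 mm⁴
Total I = 66 280 789 mm⁴.
Radius of gyration: k = √(I/A) = √(66 280 789 / 7 648) = 93.09362 mm.

k_x ≈ 93.094 mm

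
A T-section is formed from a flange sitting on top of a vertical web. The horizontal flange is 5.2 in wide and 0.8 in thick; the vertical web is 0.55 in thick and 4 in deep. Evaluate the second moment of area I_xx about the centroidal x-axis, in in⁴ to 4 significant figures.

I_xx ≈ 11.44 in⁴

Decompose the section into non-overlapping parts with the origin at the bottom-left of its bounding rectangle.
Flange: 5.2 × 0.8, A = 4.16 in², y = 4.4 in, Ī = 0.221867 in⁴.
Web: 0.55 × 4, A = 2.2 in², y = 2 in, Ī = 2.93333 in⁴.
Centroid: ȳ = ΣA·y / ΣA = 3.56981 in.
Transfer each piece to the centroidal x-axis using Ī + A·d² with d = y − 3.56981:
  flange: d = 0.830189 in → contributes +3.08899 in⁴
  web: d = -1.56981 in → contributes +8.35481 in⁴
Total I = 11.4438 in⁴.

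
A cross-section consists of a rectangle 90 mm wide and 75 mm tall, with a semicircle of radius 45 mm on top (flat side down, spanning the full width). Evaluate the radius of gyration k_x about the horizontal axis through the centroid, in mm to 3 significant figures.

Split into non-overlapping primitives; take the origin at the lower-left of the bounding box.
Rectangular body: 90 × 75, A = 6 750 mm², y = 37.5 mm, Ī = 3 164 063 mm⁴.
Semicircular cap: semicircle r = 45, A = 3180.9 mm², y = 94.099 mm, Ī = 450 072 mm⁴.
Centroid: ȳ = ΣA·y / ΣA = 55.629 mm.
Transfer each piece to the horizontal axis through the centroid using Ī + A·d² with d = y − 55.629:
  rectangular body: d = -18.129 mm → contributes +5 382 417 mm⁴
  semicircular cap: d = 38.47 mm → contributes +5 157 566 mm⁴
Total I = 10 539 983 mm⁴.
Radius of gyration: k = √(I/A) = √(10 539 983 / 9930.9) = 32.578 mm.

k_x ≈ 32.6 mm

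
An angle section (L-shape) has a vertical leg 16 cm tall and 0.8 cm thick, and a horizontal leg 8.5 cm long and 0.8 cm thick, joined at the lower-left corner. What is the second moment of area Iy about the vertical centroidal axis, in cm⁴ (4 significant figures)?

Iy ≈ 106.2 cm⁴

Treat the section as a set of non-overlapping primitives; coordinates are from the bounding-box lower-left.
Vertical leg: 0.8 × 16, A = 12.8 cm², x = 0.4 cm, Ī = 0.682667 cm⁴.
Horizontal leg (remainder): 7.7 × 0.8, A = 6.16 cm², x = 4.65 cm, Ī = 30.4355 cm⁴.
Centroid: x̄ = ΣA·x / ΣA = 1.7808 cm.
Transfer each piece to the vertical centroidal axis using Ī + A·d² with d = x − 1.7808:
  vertical leg: d = -1.3808 cm → contributes +25.0873 cm⁴
  horizontal leg (remainder): d = 2.8692 cm → contributes +81.1465 cm⁴
Total I = 106.234 cm⁴.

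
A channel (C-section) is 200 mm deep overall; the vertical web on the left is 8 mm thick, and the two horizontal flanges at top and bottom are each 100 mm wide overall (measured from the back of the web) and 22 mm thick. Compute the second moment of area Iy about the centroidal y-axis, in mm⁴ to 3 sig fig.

Treat the section as a set of non-overlapping primitives; coordinates are from the bounding-box lower-left.
Web: 8 × 200, A = 1 600 mm², x = 4 mm, Ī = 8533.3 mm⁴.
Top flange (beyond web): 92 × 22, A = 2 024 mm², x = 54 mm, Ī = 1 427 595 mm⁴.
Bottom flange (beyond web): 92 × 22, A = 2 024 mm², x = 54 mm, Ī = 1 427 595 mm⁴.
Centroid: x̄ = ΣA·x / ΣA = 39.836 mm.
Transfer each piece to the centroidal y-axis using Ī + A·d² with d = x − 39.836:
  web: d = -35.836 mm → contributes +2 063 248 mm⁴
  top flange (beyond web): d = 14.164 mm → contributes +1 833 665 mm⁴
  bottom flange (beyond web): d = 14.164 mm → contributes +1 833 665 mm⁴
Total I = 5 730 578 mm⁴.

Iy ≈ 5.73 × 10⁶ mm⁴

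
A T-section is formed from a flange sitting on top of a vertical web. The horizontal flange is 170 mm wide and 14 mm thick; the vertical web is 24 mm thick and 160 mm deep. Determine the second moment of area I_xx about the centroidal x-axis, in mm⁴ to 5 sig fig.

I_xx ≈ 1.9352 × 10⁷ mm⁴

Split into non-overlapping primitives; take the origin at the lower-left of the bounding box.
Flange: 170 × 14, A = 2 380 mm², y = 167 mm, Ī = 38873.33 mm⁴.
Web: 24 × 160, A = 3 840 mm², y = 80 mm, Ī = 8 192 000 mm⁴.
Centroid: ȳ = ΣA·y / ΣA = 113.2894 mm.
Transfer each piece to the centroidal x-axis using Ī + A·d² with d = y − 113.2894:
  flange: d = 53.71061 mm → contributes +6 904 768 mm⁴
  web: d = -33.28939 mm → contributes +12 447 424 mm⁴
Total I = 19 352 192 mm⁴.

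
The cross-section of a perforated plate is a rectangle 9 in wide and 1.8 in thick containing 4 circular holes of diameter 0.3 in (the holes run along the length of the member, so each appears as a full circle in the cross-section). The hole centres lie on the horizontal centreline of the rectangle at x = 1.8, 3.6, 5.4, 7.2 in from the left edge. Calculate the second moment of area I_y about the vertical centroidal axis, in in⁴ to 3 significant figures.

Treat the section as a set of non-overlapping primitives; coordinates are from the bounding-box lower-left.
Plate: 9 × 1.8, A = 16.2 in², x = 4.5 in, Ī = 109.35 in⁴.
Hole 1 (subtracted): ⌀0.3, A = 0.070686 in², x = 1.8 in, Ī = 0.00039761 in⁴.
Hole 2 (subtracted): ⌀0.3, A = 0.070686 in², x = 3.6 in, Ī = 0.00039761 in⁴.
Hole 3 (subtracted): ⌀0.3, A = 0.070686 in², x = 5.4 in, Ī = 0.00039761 in⁴.
Hole 4 (subtracted): ⌀0.3, A = 0.070686 in², x = 7.2 in, Ī = 0.00039761 in⁴.
By symmetry the centroid is at mid-width, x̄ = 4.5 in.
Transfer each piece to the vertical centroidal axis using Ī + A·d² with d = x − 4.5:
  plate: d = 0 in → contributes +109.35 in⁴
  hole 1: d = -2.7 in → contributes −0.5157 in⁴
  hole 2: d = -0.9 in → contributes −0.057653 in⁴
  hole 3: d = 0.9 in → contributes −0.057653 in⁴
  hole 4: d = 2.7 in → contributes −0.5157 in⁴
Total I = 108.2 in⁴.

I_y ≈ 108 in⁴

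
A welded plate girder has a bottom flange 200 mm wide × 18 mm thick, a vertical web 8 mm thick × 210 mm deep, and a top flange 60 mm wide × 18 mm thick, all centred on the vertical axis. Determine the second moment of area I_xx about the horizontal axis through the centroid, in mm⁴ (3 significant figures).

I_xx ≈ 5.41 × 10⁷ mm⁴

Split into non-overlapping primitives; take the origin at the lower-left of the bounding box.
Bottom plate: 200 × 18, A = 3 600 mm², y = 9 mm, Ī = 97 200 mm⁴.
Web plate: 8 × 210, A = 1 680 mm², y = 123 mm, Ī = 6 174 000 mm⁴.
Top plate: 60 × 18, A = 1 080 mm², y = 237 mm, Ī = 29 160 mm⁴.
Centroid: ȳ = ΣA·y / ΣA = 77.83 mm.
Transfer each piece to the horizontal axis through the centroid using Ī + A·d² with d = y − 77.83:
  bottom plate: d = -68.83 mm → contributes +17 152 542 mm⁴
  web plate: d = 45.17 mm → contributes +9 601 724 mm⁴
  top plate: d = 159.17 mm → contributes +27 390 991 mm⁴
Total I = 54 145 257 mm⁴.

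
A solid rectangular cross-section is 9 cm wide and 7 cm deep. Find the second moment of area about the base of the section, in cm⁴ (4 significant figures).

The section: 9 × 7, A = 63 cm², y = 3.5 cm, Ī = 257.25 cm⁴.
Transfer it to a horizontal axis along the bottom face using Ī + A·d² with d = y − 0:
  the section: d = 3.5 cm → contributes +1 029 cm⁴
Total I = 1 029 cm⁴.

I_base ≈ 1029 cm⁴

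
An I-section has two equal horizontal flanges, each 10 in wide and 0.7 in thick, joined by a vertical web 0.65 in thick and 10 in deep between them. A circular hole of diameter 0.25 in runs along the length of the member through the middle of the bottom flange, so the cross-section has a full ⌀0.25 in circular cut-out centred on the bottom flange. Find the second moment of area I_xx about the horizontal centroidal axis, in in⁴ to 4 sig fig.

Break the section into simple shapes (no overlaps), measuring from the bottom-left corner of the bounding box.
Bottom flange: 10 × 0.7, A = 7 in², y = 0.35 in, Ī = 0.285833 in⁴.
Web: 0.65 × 10, A = 6.5 in², y = 5.7 in, Ī = 54.1667 in⁴.
Top flange: 10 × 0.7, A = 7 in², y = 11.05 in, Ī = 0.285833 in⁴.
Hole (subtracted): ⌀0.25, A = 0.0490874 in², y = 0.35 in, Ī = 0.000191748 in⁴.
Centroid: ȳ = ΣA·y / ΣA = 5.71284 in.
Transfer each piece to the horizontal centroidal axis using Ī + A·d² with d = y − 5.71284:
  bottom flange: d = -5.36284 in → contributes +201.606 in⁴
  web: d = -0.0128414 in → contributes +54.1677 in⁴
  top flange: d = 5.33716 in → contributes +199.683 in⁴
  hole: d = -5.36284 in → contributes −1.41195 in⁴
Total I = 454.045 in⁴.

I_xx ≈ 454.0 in⁴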